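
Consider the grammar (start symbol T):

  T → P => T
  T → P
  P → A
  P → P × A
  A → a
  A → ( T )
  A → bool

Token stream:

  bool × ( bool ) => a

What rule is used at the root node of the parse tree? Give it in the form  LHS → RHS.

[T [P [P [A bool]] × [A ( [T [P [A bool]]] )]] => [T [P [A a]]]]

T → P => T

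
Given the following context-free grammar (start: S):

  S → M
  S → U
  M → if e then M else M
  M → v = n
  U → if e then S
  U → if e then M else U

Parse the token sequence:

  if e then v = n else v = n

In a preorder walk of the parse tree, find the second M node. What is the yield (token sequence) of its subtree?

[S [M if e then [M v = n] else [M v = n]]]

v = n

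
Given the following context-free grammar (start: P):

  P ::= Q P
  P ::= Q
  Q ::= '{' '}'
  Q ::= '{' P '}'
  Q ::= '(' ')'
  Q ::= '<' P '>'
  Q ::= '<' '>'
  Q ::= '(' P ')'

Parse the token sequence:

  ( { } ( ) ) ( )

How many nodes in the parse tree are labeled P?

[P [Q ( [P [Q { }] [P [Q ( )]]] )] [P [Q ( )]]]

4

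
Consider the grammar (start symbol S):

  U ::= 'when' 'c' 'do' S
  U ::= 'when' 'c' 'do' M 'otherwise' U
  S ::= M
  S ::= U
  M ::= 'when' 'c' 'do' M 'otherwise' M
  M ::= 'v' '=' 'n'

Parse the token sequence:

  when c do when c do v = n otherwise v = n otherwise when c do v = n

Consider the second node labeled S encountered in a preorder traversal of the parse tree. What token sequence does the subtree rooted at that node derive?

v = n

[S [U when c do [M when c do [M v = n] otherwise [M v = n]] otherwise [U when c do [S [M v = n]]]]]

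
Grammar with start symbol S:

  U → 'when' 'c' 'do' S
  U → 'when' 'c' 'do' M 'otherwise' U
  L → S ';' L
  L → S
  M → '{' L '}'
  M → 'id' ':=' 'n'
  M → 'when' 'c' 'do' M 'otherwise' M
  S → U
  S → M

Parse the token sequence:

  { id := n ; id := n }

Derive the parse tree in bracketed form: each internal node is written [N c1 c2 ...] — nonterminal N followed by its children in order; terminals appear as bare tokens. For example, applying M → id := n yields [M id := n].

S
M
{ L }
{ S ; L }
{ M ; L }
{ id := n ; L }
{ id := n ; S }
{ id := n ; M }
{ id := n ; id := n }

[S [M { [L [S [M id := n]] ; [L [S [M id := n]]]] }]]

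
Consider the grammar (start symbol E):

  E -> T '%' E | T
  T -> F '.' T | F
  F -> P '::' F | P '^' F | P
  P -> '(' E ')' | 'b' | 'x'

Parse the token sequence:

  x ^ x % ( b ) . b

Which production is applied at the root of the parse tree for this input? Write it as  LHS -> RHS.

E -> T '%' E

[E [T [F [P x] ^ [F [P x]]]] % [E [T [F [P ( [E [T [F [P b]]]] )]] . [T [F [P b]]]]]]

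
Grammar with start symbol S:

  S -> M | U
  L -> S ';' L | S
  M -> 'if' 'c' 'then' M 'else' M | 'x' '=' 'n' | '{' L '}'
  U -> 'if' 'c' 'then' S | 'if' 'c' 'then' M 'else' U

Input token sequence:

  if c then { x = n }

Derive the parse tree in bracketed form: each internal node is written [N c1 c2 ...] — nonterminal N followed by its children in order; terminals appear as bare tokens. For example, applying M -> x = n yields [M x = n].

[S [U if c then [S [M { [L [S [M x = n]]] }]]]]

S
U
if c then S
if c then M
if c then { L }
if c then { S }
if c then { M }
if c then { x = n }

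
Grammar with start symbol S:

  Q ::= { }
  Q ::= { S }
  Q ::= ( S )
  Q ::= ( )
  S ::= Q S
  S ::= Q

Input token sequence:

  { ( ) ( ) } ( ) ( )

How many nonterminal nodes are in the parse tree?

[S [Q { [S [Q ( )] [S [Q ( )]]] }] [S [Q ( )] [S [Q ( )]]]]

10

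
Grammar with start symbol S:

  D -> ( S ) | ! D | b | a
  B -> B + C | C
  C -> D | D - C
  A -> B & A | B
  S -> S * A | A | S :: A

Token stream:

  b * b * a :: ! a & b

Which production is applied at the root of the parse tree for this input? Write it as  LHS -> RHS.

[S [S [S [S [A [B [C [D b]]]]] * [A [B [C [D b]]]]] * [A [B [C [D a]]]]] :: [A [B [C [D ! [D a]]]] & [A [B [C [D b]]]]]]

S -> S :: A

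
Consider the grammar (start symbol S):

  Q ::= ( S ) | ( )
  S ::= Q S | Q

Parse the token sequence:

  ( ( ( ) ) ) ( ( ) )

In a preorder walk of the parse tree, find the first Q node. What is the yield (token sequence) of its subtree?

[S [Q ( [S [Q ( [S [Q ( )]] )]] )] [S [Q ( [S [Q ( )]] )]]]

( ( ( ) ) )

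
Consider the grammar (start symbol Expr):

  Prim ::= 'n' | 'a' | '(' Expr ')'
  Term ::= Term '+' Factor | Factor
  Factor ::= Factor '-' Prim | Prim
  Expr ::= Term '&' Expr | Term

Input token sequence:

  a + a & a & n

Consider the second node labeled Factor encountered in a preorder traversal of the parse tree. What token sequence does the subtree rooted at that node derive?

a

[Expr [Term [Term [Factor [Prim a]]] + [Factor [Prim a]]] & [Expr [Term [Factor [Prim a]]] & [Expr [Term [Factor [Prim n]]]]]]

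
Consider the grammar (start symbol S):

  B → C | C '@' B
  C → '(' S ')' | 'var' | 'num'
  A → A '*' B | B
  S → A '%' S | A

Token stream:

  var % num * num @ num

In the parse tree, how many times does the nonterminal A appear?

[S [A [B [C var]]] % [S [A [A [B [C num]]] * [B [C num] @ [B [C num]]]]]]

3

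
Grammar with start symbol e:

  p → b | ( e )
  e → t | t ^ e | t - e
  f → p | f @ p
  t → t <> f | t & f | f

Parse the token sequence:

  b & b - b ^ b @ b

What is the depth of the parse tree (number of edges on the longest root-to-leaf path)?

7

[e [t [t [f [p b]]] & [f [p b]]] - [e [t [f [p b]]] ^ [e [t [f [f [p b]] @ [p b]]]]]]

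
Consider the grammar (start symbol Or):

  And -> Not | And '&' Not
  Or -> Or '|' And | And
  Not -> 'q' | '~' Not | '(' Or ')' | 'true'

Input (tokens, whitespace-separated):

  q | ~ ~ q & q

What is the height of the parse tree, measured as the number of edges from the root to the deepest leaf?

6

[Or [Or [And [Not q]]] | [And [And [Not ~ [Not ~ [Not q]]]] & [Not q]]]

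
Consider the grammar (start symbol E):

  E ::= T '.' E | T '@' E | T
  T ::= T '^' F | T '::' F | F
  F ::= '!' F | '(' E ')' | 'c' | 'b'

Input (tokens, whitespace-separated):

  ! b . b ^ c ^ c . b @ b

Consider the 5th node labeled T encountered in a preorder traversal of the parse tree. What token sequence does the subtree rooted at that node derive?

b

[E [T [F ! [F b]]] . [E [T [T [T [F b]] ^ [F c]] ^ [F c]] . [E [T [F b]] @ [E [T [F b]]]]]]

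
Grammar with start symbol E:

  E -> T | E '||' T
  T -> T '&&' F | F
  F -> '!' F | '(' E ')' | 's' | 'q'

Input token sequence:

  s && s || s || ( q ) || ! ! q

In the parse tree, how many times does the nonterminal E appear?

5

[E [E [E [E [T [T [F s]] && [F s]]] || [T [F s]]] || [T [F ( [E [T [F q]]] )]]] || [T [F ! [F ! [F q]]]]]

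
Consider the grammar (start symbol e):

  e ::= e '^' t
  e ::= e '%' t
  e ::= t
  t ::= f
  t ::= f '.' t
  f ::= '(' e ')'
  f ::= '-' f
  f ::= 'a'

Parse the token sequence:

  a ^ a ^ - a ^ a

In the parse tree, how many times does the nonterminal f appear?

5

[e [e [e [e [t [f a]]] ^ [t [f a]]] ^ [t [f - [f a]]]] ^ [t [f a]]]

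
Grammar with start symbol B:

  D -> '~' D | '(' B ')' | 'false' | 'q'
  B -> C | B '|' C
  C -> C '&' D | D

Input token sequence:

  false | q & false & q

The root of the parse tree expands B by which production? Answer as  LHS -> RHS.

[B [B [C [D false]]] | [C [C [C [D q]] & [D false]] & [D q]]]

B -> B '|' C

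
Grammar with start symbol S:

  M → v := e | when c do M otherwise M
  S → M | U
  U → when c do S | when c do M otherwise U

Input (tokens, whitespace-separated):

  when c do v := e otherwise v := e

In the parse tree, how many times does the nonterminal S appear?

[S [M when c do [M v := e] otherwise [M v := e]]]

1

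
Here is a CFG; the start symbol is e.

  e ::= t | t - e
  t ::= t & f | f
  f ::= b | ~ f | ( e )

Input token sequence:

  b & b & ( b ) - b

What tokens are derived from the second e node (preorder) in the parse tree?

b

[e [t [t [t [f b]] & [f b]] & [f ( [e [t [f b]]] )]] - [e [t [f b]]]]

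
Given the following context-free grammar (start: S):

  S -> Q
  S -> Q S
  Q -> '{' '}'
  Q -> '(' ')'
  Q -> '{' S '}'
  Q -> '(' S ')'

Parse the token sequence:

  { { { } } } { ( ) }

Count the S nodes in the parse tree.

[S [Q { [S [Q { [S [Q { }]] }]] }] [S [Q { [S [Q ( )]] }]]]

5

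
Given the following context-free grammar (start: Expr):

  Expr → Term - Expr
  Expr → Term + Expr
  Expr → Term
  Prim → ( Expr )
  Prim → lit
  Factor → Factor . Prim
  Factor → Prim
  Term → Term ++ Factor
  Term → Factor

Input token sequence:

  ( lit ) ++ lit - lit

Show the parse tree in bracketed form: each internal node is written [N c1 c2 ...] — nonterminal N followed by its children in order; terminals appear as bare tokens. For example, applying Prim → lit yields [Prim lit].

[Expr [Term [Term [Factor [Prim ( [Expr [Term [Factor [Prim lit]]]] )]]] ++ [Factor [Prim lit]]] - [Expr [Term [Factor [Prim lit]]]]]

Expr
Term - Expr
Term ++ Factor - Expr
Factor ++ Factor - Expr
Prim ++ Factor - Expr
( Expr ) ++ Factor - Expr
( Term ) ++ Factor - Expr
( Factor ) ++ Factor - Expr
( Prim ) ++ Factor - Expr
( lit ) ++ Factor - Expr
( lit ) ++ Prim - Expr
( lit ) ++ lit - Expr
( lit ) ++ lit - Term
( lit ) ++ lit - Factor
( lit ) ++ lit - Prim
( lit ) ++ lit - lit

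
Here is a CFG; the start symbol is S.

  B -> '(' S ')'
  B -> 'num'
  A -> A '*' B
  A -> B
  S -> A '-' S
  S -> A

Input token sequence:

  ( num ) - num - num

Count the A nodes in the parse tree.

4

[S [A [B ( [S [A [B num]]] )]] - [S [A [B num]] - [S [A [B num]]]]]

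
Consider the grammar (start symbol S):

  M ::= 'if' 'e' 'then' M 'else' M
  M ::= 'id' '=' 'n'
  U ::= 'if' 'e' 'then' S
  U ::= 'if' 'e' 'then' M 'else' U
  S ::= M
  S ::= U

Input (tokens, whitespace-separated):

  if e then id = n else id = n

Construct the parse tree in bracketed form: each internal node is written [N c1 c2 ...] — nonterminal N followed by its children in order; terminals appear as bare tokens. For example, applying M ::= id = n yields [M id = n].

S
M
if e then M else M
if e then id = n else M
if e then id = n else id = n

[S [M if e then [M id = n] else [M id = n]]]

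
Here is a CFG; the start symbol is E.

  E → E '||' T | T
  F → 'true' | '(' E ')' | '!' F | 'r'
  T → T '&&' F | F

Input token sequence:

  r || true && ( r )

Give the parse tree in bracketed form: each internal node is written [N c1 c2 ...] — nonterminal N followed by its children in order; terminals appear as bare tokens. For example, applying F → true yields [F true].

[E [E [T [F r]]] || [T [T [F true]] && [F ( [E [T [F r]]] )]]]

E
E || T
T || T
F || T
r || T
r || T && F
r || F && F
r || true && F
r || true && ( E )
r || true && ( T )
r || true && ( F )
r || true && ( r )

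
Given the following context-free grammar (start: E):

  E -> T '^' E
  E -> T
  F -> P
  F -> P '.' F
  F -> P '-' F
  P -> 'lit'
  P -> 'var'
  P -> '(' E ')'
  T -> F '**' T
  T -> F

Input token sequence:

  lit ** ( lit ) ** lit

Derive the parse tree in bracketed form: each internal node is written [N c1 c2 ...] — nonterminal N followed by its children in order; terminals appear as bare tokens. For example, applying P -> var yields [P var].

[E [T [F [P lit]] ** [T [F [P ( [E [T [F [P lit]]]] )]] ** [T [F [P lit]]]]]]

E
T
F ** T
P ** T
lit ** T
lit ** F ** T
lit ** P ** T
lit ** ( E ) ** T
lit ** ( T ) ** T
lit ** ( F ) ** T
lit ** ( P ) ** T
lit ** ( lit ) ** T
lit ** ( lit ) ** F
lit ** ( lit ) ** P
lit ** ( lit ) ** lit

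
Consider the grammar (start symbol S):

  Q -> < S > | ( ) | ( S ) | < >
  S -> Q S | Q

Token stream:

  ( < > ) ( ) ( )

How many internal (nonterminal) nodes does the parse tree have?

[S [Q ( [S [Q < >]] )] [S [Q ( )] [S [Q ( )]]]]

8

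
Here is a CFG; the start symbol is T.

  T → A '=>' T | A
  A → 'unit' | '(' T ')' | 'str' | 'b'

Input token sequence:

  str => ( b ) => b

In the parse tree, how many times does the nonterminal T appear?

4

[T [A str] => [T [A ( [T [A b]] )] => [T [A b]]]]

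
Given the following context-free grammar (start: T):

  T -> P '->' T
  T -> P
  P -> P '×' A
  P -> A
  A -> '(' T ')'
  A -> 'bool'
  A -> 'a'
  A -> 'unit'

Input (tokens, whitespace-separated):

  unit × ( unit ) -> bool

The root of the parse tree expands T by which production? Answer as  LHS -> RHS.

[T [P [P [A unit]] × [A ( [T [P [A unit]]] )]] -> [T [P [A bool]]]]

T -> P '->' T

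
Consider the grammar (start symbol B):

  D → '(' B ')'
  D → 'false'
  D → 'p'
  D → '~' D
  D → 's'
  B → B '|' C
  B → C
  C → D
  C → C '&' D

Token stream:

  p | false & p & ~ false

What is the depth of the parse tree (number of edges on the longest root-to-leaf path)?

[B [B [C [D p]]] | [C [C [C [D false]] & [D p]] & [D ~ [D false]]]]

5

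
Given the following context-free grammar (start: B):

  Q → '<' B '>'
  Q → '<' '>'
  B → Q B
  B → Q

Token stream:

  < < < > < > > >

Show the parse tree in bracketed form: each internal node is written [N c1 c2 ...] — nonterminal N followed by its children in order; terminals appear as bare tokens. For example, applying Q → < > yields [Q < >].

[B [Q < [B [Q < [B [Q < >] [B [Q < >]]] >]] >]]

B
Q
< B >
< Q >
< < B > >
< < Q B > >
< < < > B > >
< < < > Q > >
< < < > < > > >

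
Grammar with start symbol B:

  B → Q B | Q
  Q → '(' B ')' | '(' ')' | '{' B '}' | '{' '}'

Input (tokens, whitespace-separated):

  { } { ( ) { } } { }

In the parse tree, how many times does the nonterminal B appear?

5

[B [Q { }] [B [Q { [B [Q ( )] [B [Q { }]]] }] [B [Q { }]]]]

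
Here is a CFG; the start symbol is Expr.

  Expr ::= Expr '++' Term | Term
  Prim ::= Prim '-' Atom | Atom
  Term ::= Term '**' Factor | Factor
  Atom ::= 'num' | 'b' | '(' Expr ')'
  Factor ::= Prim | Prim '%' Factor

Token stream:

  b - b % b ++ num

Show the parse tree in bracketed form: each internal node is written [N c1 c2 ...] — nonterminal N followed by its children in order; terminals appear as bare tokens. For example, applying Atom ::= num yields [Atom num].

Expr
Expr ++ Term
Term ++ Term
Factor ++ Term
Prim % Factor ++ Term
Prim - Atom % Factor ++ Term
Atom - Atom % Factor ++ Term
b - Atom % Factor ++ Term
b - b % Factor ++ Term
b - b % Prim ++ Term
b - b % Atom ++ Term
b - b % b ++ Term
b - b % b ++ Factor
b - b % b ++ Prim
b - b % b ++ Atom
b - b % b ++ num

[Expr [Expr [Term [Factor [Prim [Prim [Atom b]] - [Atom b]] % [Factor [Prim [Atom b]]]]]] ++ [Term [Factor [Prim [Atom num]]]]]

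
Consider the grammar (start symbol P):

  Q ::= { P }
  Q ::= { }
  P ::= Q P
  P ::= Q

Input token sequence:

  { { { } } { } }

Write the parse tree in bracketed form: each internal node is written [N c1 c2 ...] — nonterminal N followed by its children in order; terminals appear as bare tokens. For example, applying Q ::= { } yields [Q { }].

P
Q
{ P }
{ Q P }
{ { P } P }
{ { Q } P }
{ { { } } P }
{ { { } } Q }
{ { { } } { } }

[P [Q { [P [Q { [P [Q { }]] }] [P [Q { }]]] }]]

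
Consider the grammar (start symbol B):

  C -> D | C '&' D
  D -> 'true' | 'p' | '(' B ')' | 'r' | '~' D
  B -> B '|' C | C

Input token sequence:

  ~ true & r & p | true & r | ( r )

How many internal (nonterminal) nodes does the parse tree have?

[B [B [B [C [C [C [D ~ [D true]]] & [D r]] & [D p]]] | [C [C [D true]] & [D r]]] | [C [D ( [B [C [D r]]] )]]]

19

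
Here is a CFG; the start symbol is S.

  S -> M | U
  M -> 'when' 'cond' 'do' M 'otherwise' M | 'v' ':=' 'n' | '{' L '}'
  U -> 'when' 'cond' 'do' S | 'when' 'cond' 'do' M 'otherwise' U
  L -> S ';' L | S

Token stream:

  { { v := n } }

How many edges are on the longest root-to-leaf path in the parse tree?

[S [M { [L [S [M { [L [S [M v := n]]] }]]] }]]

8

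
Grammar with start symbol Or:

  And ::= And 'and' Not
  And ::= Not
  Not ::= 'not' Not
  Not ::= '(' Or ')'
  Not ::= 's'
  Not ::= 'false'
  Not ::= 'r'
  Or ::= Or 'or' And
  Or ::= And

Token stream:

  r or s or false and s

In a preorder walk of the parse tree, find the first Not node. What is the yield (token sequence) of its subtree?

r

[Or [Or [Or [And [Not r]]] or [And [Not s]]] or [And [And [Not false]] and [Not s]]]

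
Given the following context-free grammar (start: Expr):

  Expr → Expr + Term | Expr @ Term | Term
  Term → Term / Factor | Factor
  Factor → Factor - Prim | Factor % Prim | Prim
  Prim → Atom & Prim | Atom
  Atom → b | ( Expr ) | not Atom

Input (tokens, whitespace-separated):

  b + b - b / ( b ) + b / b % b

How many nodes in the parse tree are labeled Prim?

[Expr [Expr [Expr [Term [Factor [Prim [Atom b]]]]] + [Term [Term [Factor [Factor [Prim [Atom b]]] - [Prim [Atom b]]]] / [Factor [Prim [Atom ( [Expr [Term [Factor [Prim [Atom b]]]]] )]]]]] + [Term [Term [Factor [Prim [Atom b]]]] / [Factor [Factor [Prim [Atom b]]] % [Prim [Atom b]]]]]

8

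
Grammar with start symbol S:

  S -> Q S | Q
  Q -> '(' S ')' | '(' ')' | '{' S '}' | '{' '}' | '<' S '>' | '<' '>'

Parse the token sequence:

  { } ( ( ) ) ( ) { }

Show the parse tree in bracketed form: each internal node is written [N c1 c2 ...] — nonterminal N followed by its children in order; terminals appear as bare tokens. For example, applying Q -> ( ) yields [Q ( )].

[S [Q { }] [S [Q ( [S [Q ( )]] )] [S [Q ( )] [S [Q { }]]]]]

S
Q S
{ } S
{ } Q S
{ } ( S ) S
{ } ( Q ) S
{ } ( ( ) ) S
{ } ( ( ) ) Q S
{ } ( ( ) ) ( ) S
{ } ( ( ) ) ( ) Q
{ } ( ( ) ) ( ) { }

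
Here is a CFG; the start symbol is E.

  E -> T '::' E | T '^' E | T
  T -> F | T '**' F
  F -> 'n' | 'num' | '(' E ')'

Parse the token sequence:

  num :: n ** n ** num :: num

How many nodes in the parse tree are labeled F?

5

[E [T [F num]] :: [E [T [T [T [F n]] ** [F n]] ** [F num]] :: [E [T [F num]]]]]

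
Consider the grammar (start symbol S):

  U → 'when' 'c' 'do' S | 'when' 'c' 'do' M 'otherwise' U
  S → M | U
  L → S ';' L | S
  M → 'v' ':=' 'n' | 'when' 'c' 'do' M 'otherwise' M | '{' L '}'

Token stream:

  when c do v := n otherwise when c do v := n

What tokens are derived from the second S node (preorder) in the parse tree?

v := n

[S [U when c do [M v := n] otherwise [U when c do [S [M v := n]]]]]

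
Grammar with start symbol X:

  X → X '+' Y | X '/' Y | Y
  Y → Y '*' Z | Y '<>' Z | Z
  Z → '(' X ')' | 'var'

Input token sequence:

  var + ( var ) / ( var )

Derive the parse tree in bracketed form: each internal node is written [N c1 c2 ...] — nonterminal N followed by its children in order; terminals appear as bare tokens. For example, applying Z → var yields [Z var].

[X [X [X [Y [Z var]]] + [Y [Z ( [X [Y [Z var]]] )]]] / [Y [Z ( [X [Y [Z var]]] )]]]

X
X / Y
X + Y / Y
Y + Y / Y
Z + Y / Y
var + Y / Y
var + Z / Y
var + ( X ) / Y
var + ( Y ) / Y
var + ( Z ) / Y
var + ( var ) / Y
var + ( var ) / Z
var + ( var ) / ( X )
var + ( var ) / ( Y )
var + ( var ) / ( Z )
var + ( var ) / ( var )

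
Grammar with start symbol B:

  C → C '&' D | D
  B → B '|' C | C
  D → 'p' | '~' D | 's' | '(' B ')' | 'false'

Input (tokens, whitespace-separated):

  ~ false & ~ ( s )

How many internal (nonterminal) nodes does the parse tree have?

[B [C [C [D ~ [D false]]] & [D ~ [D ( [B [C [D s]]] )]]]]

10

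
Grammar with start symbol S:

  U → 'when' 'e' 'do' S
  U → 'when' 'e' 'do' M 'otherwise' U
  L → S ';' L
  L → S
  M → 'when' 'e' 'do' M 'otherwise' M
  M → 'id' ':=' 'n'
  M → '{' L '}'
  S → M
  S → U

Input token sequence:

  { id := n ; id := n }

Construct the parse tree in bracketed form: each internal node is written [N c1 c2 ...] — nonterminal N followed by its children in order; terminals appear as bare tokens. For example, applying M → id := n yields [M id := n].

S
M
{ L }
{ S ; L }
{ M ; L }
{ id := n ; L }
{ id := n ; S }
{ id := n ; M }
{ id := n ; id := n }

[S [M { [L [S [M id := n]] ; [L [S [M id := n]]]] }]]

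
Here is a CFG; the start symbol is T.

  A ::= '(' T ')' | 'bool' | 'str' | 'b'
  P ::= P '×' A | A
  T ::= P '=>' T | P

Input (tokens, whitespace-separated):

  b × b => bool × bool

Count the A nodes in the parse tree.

4

[T [P [P [A b]] × [A b]] => [T [P [P [A bool]] × [A bool]]]]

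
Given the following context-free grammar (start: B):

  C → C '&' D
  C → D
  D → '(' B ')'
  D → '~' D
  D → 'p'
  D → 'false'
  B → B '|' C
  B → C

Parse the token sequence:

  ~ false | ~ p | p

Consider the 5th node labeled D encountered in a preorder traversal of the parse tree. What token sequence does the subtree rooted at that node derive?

[B [B [B [C [D ~ [D false]]]] | [C [D ~ [D p]]]] | [C [D p]]]

p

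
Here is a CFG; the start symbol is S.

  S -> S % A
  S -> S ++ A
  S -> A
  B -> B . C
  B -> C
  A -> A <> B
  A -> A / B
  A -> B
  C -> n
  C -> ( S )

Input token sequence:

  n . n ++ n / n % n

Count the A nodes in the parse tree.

4

[S [S [S [A [B [B [C n]] . [C n]]]] ++ [A [A [B [C n]]] / [B [C n]]]] % [A [B [C n]]]]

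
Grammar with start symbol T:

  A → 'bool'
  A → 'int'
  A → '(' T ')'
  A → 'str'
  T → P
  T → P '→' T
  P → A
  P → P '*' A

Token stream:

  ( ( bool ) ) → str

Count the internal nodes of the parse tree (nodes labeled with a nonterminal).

12

[T [P [A ( [T [P [A ( [T [P [A bool]]] )]]] )]] → [T [P [A str]]]]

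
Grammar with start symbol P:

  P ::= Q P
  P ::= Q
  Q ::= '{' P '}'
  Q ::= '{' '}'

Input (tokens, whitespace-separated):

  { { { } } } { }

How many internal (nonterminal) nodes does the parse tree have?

[P [Q { [P [Q { [P [Q { }]] }]] }] [P [Q { }]]]

8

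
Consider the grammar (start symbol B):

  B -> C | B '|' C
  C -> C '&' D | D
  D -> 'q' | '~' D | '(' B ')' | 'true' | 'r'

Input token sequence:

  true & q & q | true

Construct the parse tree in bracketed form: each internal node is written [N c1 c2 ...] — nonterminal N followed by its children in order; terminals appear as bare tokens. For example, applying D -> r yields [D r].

B
B | C
C | C
C & D | C
C & D & D | C
D & D & D | C
true & D & D | C
true & q & D | C
true & q & q | C
true & q & q | D
true & q & q | true

[B [B [C [C [C [D true]] & [D q]] & [D q]]] | [C [D true]]]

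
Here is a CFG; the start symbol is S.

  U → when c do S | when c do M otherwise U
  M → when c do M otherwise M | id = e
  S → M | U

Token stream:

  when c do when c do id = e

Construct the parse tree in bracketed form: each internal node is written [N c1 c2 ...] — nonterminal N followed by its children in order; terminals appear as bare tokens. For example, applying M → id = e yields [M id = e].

[S [U when c do [S [U when c do [S [M id = e]]]]]]

S
U
when c do S
when c do U
when c do when c do S
when c do when c do M
when c do when c do id = e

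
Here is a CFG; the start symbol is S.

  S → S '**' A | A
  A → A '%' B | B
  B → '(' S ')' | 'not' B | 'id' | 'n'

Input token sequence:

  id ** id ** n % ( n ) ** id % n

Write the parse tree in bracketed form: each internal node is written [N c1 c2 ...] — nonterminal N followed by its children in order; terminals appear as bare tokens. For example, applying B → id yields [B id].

[S [S [S [S [A [B id]]] ** [A [B id]]] ** [A [A [B n]] % [B ( [S [A [B n]]] )]]] ** [A [A [B id]] % [B n]]]

S
S ** A
S ** A ** A
S ** A ** A ** A
A ** A ** A ** A
B ** A ** A ** A
id ** A ** A ** A
id ** B ** A ** A
id ** id ** A ** A
id ** id ** A % B ** A
id ** id ** B % B ** A
id ** id ** n % B ** A
id ** id ** n % ( S ) ** A
id ** id ** n % ( A ) ** A
id ** id ** n % ( B ) ** A
id ** id ** n % ( n ) ** A
id ** id ** n % ( n ) ** A % B
id ** id ** n % ( n ) ** B % B
id ** id ** n % ( n ) ** id % B
id ** id ** n % ( n ) ** id % n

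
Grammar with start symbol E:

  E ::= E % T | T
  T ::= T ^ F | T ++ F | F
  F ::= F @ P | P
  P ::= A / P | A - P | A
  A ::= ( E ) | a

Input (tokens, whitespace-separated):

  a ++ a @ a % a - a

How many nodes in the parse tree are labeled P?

[E [E [T [T [F [P [A a]]]] ++ [F [F [P [A a]]] @ [P [A a]]]]] % [T [F [P [A a] - [P [A a]]]]]]

5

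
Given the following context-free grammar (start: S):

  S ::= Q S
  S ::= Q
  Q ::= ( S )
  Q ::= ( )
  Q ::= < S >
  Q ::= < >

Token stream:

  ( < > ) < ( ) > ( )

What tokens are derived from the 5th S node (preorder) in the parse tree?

[S [Q ( [S [Q < >]] )] [S [Q < [S [Q ( )]] >] [S [Q ( )]]]]

( )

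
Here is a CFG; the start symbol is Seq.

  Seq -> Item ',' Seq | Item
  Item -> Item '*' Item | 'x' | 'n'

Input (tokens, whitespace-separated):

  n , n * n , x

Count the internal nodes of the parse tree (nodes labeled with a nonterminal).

[Seq [Item n] , [Seq [Item [Item n] * [Item n]] , [Seq [Item x]]]]

8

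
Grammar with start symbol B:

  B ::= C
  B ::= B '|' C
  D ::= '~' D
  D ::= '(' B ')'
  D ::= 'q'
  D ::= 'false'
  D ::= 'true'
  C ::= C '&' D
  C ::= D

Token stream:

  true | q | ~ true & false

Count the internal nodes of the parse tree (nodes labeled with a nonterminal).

12

[B [B [B [C [D true]]] | [C [D q]]] | [C [C [D ~ [D true]]] & [D false]]]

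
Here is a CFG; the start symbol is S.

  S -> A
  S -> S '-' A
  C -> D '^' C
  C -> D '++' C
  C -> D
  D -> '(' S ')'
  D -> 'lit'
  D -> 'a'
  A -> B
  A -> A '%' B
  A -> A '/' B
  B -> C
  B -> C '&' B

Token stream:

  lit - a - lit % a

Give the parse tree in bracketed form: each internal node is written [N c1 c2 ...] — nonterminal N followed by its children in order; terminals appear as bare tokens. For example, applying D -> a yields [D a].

S
S - A
S - A - A
A - A - A
B - A - A
C - A - A
D - A - A
lit - A - A
lit - B - A
lit - C - A
lit - D - A
lit - a - A
lit - a - A % B
lit - a - B % B
lit - a - C % B
lit - a - D % B
lit - a - lit % B
lit - a - lit % C
lit - a - lit % D
lit - a - lit % a

[S [S [S [A [B [C [D lit]]]]] - [A [B [C [D a]]]]] - [A [A [B [C [D lit]]]] % [B [C [D a]]]]]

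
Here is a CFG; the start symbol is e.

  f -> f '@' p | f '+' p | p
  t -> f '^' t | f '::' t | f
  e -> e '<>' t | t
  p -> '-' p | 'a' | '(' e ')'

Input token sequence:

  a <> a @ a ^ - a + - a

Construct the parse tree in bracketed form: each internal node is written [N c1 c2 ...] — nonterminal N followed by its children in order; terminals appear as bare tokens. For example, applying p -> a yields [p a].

[e [e [t [f [p a]]]] <> [t [f [f [p a]] @ [p a]] ^ [t [f [f [p - [p a]]] + [p - [p a]]]]]]

e
e <> t
t <> t
f <> t
p <> t
a <> t
a <> f ^ t
a <> f @ p ^ t
a <> p @ p ^ t
a <> a @ p ^ t
a <> a @ a ^ t
a <> a @ a ^ f
a <> a @ a ^ f + p
a <> a @ a ^ p + p
a <> a @ a ^ - p + p
a <> a @ a ^ - a + p
a <> a @ a ^ - a + - p
a <> a @ a ^ - a + - a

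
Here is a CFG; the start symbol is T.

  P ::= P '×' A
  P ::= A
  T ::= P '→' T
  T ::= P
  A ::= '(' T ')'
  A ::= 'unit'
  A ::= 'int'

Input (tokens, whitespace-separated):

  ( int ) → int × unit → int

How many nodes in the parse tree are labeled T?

[T [P [A ( [T [P [A int]]] )]] → [T [P [P [A int]] × [A unit]] → [T [P [A int]]]]]

4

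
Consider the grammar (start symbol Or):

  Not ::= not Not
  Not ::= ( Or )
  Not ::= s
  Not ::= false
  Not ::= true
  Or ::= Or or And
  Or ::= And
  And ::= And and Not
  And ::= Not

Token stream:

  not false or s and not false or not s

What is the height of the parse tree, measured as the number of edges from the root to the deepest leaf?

[Or [Or [Or [And [Not not [Not false]]]] or [And [And [Not s]] and [Not not [Not false]]]] or [And [Not not [Not s]]]]

6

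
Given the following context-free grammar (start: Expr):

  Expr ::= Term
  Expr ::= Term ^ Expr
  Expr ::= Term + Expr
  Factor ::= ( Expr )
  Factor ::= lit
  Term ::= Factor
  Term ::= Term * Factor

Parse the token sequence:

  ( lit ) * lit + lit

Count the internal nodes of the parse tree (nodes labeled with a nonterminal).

11

[Expr [Term [Term [Factor ( [Expr [Term [Factor lit]]] )]] * [Factor lit]] + [Expr [Term [Factor lit]]]]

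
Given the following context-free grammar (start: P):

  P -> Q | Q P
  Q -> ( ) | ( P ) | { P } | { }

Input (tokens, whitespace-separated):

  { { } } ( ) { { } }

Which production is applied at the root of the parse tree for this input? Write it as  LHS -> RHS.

P -> Q P

[P [Q { [P [Q { }]] }] [P [Q ( )] [P [Q { [P [Q { }]] }]]]]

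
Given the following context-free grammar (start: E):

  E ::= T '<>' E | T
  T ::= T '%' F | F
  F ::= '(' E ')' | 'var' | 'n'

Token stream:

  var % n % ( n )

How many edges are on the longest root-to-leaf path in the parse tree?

[E [T [T [T [F var]] % [F n]] % [F ( [E [T [F n]]] )]]]

6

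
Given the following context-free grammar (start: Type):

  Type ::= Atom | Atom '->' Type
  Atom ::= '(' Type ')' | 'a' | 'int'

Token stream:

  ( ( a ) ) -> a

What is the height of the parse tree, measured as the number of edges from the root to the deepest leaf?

6

[Type [Atom ( [Type [Atom ( [Type [Atom a]] )]] )] -> [Type [Atom a]]]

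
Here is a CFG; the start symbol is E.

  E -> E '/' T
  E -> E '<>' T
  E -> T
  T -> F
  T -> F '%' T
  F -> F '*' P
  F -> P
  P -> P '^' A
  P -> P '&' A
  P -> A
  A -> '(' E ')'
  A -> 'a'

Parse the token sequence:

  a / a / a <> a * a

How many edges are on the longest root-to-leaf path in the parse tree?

[E [E [E [E [T [F [P [A a]]]]] / [T [F [P [A a]]]]] / [T [F [P [A a]]]]] <> [T [F [F [P [A a]]] * [P [A a]]]]]

8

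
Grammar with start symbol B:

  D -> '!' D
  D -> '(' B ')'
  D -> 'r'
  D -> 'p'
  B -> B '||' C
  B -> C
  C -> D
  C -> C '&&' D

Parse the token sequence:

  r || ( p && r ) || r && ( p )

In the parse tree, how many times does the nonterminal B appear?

[B [B [B [C [D r]]] || [C [D ( [B [C [C [D p]] && [D r]]] )]]] || [C [C [D r]] && [D ( [B [C [D p]]] )]]]

5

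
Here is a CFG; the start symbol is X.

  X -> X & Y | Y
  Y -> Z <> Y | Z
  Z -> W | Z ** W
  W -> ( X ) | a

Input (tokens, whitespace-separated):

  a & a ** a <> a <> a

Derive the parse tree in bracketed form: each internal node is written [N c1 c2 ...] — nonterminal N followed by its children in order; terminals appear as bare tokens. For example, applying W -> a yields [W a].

X
X & Y
Y & Y
Z & Y
W & Y
a & Y
a & Z <> Y
a & Z ** W <> Y
a & W ** W <> Y
a & a ** W <> Y
a & a ** a <> Y
a & a ** a <> Z <> Y
a & a ** a <> W <> Y
a & a ** a <> a <> Y
a & a ** a <> a <> Z
a & a ** a <> a <> W
a & a ** a <> a <> a

[X [X [Y [Z [W a]]]] & [Y [Z [Z [W a]] ** [W a]] <> [Y [Z [W a]] <> [Y [Z [W a]]]]]]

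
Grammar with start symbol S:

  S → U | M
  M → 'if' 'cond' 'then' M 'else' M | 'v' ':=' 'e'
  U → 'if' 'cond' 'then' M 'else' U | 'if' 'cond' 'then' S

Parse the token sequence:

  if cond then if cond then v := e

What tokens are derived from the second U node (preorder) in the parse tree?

[S [U if cond then [S [U if cond then [S [M v := e]]]]]]

if cond then v := e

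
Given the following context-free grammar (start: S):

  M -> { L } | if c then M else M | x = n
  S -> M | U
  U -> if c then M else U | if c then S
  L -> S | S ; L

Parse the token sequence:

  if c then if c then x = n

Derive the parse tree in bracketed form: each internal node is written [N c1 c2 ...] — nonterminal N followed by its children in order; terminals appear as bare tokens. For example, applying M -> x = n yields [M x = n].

S
U
if c then S
if c then U
if c then if c then S
if c then if c then M
if c then if c then x = n

[S [U if c then [S [U if c then [S [M x = n]]]]]]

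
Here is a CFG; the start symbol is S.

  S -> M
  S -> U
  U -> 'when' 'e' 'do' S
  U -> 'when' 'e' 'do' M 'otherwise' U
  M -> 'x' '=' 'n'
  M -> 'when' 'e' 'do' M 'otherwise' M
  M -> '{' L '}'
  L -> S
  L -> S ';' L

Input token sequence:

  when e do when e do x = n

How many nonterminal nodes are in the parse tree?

6

[S [U when e do [S [U when e do [S [M x = n]]]]]]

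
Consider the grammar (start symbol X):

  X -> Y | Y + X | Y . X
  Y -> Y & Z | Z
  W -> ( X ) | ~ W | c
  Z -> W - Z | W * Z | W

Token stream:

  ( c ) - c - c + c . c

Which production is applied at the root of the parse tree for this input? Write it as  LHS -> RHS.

X -> Y + X

[X [Y [Z [W ( [X [Y [Z [W c]]]] )] - [Z [W c] - [Z [W c]]]]] + [X [Y [Z [W c]]] . [X [Y [Z [W c]]]]]]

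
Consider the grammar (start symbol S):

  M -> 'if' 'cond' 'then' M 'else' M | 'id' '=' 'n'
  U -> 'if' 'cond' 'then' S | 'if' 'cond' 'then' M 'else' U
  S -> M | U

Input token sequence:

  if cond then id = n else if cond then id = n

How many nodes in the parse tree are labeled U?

2

[S [U if cond then [M id = n] else [U if cond then [S [M id = n]]]]]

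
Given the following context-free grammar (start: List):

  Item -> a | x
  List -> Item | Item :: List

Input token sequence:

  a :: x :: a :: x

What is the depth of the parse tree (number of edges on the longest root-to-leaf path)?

5

[List [Item a] :: [List [Item x] :: [List [Item a] :: [List [Item x]]]]]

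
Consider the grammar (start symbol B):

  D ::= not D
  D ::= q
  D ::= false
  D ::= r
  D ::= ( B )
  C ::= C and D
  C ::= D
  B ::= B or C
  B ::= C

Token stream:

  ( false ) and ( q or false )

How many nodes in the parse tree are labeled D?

5

[B [C [C [D ( [B [C [D false]]] )]] and [D ( [B [B [C [D q]]] or [C [D false]]] )]]]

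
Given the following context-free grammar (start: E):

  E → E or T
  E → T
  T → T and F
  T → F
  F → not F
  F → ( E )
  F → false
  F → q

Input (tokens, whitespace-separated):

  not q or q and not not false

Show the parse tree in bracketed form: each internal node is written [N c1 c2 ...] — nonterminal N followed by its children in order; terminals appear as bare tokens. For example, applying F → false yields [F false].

[E [E [T [F not [F q]]]] or [T [T [F q]] and [F not [F not [F false]]]]]

E
E or T
T or T
F or T
not F or T
not q or T
not q or T and F
not q or F and F
not q or q and F
not q or q and not F
not q or q and not not F
not q or q and not not false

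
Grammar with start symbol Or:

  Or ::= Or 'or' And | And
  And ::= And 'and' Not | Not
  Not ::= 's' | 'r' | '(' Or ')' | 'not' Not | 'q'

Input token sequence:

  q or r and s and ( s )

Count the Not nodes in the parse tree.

5

[Or [Or [And [Not q]]] or [And [And [And [Not r]] and [Not s]] and [Not ( [Or [And [Not s]]] )]]]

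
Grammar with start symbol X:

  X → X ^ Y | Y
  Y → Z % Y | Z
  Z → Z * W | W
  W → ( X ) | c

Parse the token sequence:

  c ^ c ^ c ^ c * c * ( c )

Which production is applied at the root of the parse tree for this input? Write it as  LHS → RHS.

X → X ^ Y

[X [X [X [X [Y [Z [W c]]]] ^ [Y [Z [W c]]]] ^ [Y [Z [W c]]]] ^ [Y [Z [Z [Z [W c]] * [W c]] * [W ( [X [Y [Z [W c]]]] )]]]]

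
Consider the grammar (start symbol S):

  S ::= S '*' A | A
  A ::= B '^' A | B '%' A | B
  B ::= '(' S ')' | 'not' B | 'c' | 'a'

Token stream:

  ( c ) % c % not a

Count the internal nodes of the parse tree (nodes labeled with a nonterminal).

11

[S [A [B ( [S [A [B c]]] )] % [A [B c] % [A [B not [B a]]]]]]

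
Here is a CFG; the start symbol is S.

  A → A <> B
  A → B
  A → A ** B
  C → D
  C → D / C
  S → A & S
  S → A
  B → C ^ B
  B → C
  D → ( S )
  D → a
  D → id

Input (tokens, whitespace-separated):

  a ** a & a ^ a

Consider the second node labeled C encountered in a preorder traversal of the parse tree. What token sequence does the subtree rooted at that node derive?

[S [A [A [B [C [D a]]]] ** [B [C [D a]]]] & [S [A [B [C [D a]] ^ [B [C [D a]]]]]]]

a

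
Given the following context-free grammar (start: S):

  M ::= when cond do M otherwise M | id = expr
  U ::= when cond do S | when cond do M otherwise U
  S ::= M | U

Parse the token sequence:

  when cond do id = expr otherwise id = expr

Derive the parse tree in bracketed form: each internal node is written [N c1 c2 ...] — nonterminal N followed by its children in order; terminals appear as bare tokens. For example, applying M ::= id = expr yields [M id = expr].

[S [M when cond do [M id = expr] otherwise [M id = expr]]]

S
M
when cond do M otherwise M
when cond do id = expr otherwise M
when cond do id = expr otherwise id = expr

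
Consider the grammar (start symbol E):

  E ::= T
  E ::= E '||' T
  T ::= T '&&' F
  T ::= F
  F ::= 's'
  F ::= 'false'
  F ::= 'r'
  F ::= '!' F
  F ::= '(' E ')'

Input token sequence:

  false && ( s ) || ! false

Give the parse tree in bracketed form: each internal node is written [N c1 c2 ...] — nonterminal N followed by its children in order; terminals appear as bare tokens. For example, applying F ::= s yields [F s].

E
E || T
T || T
T && F || T
F && F || T
false && F || T
false && ( E ) || T
false && ( T ) || T
false && ( F ) || T
false && ( s ) || T
false && ( s ) || F
false && ( s ) || ! F
false && ( s ) || ! false

[E [E [T [T [F false]] && [F ( [E [T [F s]]] )]]] || [T [F ! [F false]]]]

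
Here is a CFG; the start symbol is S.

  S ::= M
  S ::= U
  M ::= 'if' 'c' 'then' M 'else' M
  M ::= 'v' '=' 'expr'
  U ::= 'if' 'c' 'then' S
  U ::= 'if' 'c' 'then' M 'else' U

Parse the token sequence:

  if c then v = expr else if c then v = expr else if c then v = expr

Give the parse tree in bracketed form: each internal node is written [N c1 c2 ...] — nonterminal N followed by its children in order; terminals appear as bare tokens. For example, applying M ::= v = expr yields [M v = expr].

S
U
if c then M else U
if c then v = expr else U
if c then v = expr else if c then M else U
if c then v = expr else if c then v = expr else U
if c then v = expr else if c then v = expr else if c then S
if c then v = expr else if c then v = expr else if c then M
if c then v = expr else if c then v = expr else if c then v = expr

[S [U if c then [M v = expr] else [U if c then [M v = expr] else [U if c then [S [M v = expr]]]]]]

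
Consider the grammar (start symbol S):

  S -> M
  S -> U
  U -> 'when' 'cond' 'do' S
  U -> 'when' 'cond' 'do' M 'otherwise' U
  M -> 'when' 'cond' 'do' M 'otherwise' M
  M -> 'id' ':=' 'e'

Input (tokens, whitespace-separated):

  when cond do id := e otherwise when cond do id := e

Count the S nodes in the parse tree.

2

[S [U when cond do [M id := e] otherwise [U when cond do [S [M id := e]]]]]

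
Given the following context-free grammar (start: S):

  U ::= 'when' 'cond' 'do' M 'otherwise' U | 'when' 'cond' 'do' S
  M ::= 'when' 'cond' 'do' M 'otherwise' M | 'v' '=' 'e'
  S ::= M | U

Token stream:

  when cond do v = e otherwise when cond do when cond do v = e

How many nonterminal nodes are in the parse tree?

[S [U when cond do [M v = e] otherwise [U when cond do [S [U when cond do [S [M v = e]]]]]]]

8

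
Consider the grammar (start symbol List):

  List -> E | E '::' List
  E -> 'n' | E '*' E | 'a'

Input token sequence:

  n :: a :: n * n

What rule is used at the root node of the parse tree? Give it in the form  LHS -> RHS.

[List [E n] :: [List [E a] :: [List [E [E n] * [E n]]]]]

List -> E '::' List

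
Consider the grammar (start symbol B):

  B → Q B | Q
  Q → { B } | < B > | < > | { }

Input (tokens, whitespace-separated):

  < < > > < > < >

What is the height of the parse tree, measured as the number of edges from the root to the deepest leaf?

4

[B [Q < [B [Q < >]] >] [B [Q < >] [B [Q < >]]]]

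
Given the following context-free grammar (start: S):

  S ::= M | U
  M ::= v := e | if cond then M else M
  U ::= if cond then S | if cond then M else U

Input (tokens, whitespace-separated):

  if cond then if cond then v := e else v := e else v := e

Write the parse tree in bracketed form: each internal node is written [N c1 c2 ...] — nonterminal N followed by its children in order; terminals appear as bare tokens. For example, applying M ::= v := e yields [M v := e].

S
M
if cond then M else M
if cond then if cond then M else M else M
if cond then if cond then v := e else M else M
if cond then if cond then v := e else v := e else M
if cond then if cond then v := e else v := e else v := e

[S [M if cond then [M if cond then [M v := e] else [M v := e]] else [M v := e]]]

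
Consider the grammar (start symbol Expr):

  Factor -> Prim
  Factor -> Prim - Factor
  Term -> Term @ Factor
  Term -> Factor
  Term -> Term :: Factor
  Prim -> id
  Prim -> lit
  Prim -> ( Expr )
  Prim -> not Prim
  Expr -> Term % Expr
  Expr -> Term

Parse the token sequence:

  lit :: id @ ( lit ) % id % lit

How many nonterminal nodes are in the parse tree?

[Expr [Term [Term [Term [Factor [Prim lit]]] :: [Factor [Prim id]]] @ [Factor [Prim ( [Expr [Term [Factor [Prim lit]]]] )]]] % [Expr [Term [Factor [Prim id]]] % [Expr [Term [Factor [Prim lit]]]]]]

22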